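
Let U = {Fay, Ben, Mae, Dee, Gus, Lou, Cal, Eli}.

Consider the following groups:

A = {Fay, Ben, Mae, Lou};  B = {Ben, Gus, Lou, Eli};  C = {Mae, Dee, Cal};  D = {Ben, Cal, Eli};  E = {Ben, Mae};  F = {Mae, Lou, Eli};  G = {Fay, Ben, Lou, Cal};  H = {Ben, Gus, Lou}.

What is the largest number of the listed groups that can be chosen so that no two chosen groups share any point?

C, H are pairwise disjoint (C={Mae,Dee,Cal}; H={Ben,Gus,Lou}).
Every remaining group overlaps one of these, and no 3 of the listed groups are pairwise disjoint, so 2 is the maximum.

2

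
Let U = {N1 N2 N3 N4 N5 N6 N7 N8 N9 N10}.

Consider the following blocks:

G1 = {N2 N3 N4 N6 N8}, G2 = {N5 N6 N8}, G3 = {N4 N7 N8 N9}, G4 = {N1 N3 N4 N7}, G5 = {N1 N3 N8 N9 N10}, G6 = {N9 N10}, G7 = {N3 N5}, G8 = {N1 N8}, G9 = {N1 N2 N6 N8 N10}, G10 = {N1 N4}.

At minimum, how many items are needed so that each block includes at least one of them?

The 4 items {N1, N3, N8, N10} hit every block.
No choice of 3 items meets every block, so 4 is the minimum.

4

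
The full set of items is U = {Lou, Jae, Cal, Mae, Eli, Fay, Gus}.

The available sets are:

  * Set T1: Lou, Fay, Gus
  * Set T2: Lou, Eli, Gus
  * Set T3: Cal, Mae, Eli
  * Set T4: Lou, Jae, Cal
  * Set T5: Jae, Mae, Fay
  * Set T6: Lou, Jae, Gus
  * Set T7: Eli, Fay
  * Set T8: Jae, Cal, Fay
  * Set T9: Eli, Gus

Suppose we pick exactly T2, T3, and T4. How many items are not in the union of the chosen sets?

1

Union of T2, T3, T4 = {Lou, Jae, Cal, Mae, Eli, Gus}.
Not covered: Fay — 1 item.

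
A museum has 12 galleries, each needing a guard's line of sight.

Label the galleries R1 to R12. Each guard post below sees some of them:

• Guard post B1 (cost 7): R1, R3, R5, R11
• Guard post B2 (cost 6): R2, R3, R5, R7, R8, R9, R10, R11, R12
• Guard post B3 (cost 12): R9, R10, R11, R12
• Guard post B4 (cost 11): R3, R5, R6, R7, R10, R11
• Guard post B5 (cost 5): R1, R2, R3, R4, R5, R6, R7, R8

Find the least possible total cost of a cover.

11

B2, B5 together cover every gallery (B2 ∪ B5 = {R1, R2, R3, R4, R5, R6, R7, R8, R9, R10, R11, R12}); total cost 6 + 5 = 11.
No covering selection has total cost below 11.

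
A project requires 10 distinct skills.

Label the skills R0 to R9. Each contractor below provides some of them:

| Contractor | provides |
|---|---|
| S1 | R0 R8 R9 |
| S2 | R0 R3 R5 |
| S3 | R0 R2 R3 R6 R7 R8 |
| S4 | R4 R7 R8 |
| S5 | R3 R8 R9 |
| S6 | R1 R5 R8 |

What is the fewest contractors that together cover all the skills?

Take {S3, S4, S5, S6}. Their union is {R0, R1, R2, R3, R4, R5, R6, R7, R8, R9}, which is all 10 skills.
No 3 of the 6 contractors cover everything (all 20 combinations miss at least one skill), so 4 is optimal.

4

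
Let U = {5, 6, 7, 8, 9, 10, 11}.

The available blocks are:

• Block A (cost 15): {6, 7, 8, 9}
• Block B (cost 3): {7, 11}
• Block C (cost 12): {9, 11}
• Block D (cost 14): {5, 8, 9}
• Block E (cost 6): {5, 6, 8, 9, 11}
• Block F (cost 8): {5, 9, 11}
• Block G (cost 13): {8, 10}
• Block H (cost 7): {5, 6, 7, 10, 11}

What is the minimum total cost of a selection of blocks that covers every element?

13

E, H together cover every element (E ∪ H = {5, 6, 7, 8, 9, 10, 11}); total cost 6 + 7 = 13.
The greedy pick E, B, H costs 16; no covering selection beats 13.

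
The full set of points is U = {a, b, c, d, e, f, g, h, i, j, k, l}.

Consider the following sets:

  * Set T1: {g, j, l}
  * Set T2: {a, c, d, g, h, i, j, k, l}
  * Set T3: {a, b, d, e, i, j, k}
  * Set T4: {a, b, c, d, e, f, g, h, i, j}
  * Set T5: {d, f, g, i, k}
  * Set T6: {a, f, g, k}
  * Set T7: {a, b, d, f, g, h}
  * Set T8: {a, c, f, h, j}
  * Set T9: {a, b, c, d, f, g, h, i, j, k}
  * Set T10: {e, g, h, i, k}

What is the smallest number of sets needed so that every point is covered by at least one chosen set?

T2 and T4 together: T2 ∪ T4 = {a, b, c, d, e, f, g, h, i, j, k, l} — every point is covered.
No single set has all 12 points (the largest, T4, has 10), so 2 is optimal.

2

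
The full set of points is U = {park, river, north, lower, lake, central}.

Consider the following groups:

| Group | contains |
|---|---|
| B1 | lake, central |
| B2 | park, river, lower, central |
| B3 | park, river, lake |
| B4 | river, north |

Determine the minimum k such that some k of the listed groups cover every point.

Take {B1, B2, B4}. Their union is {park, river, north, lower, lake, central}, which is all 6 points.
Only B4 contains north, so B4 is forced; the remaining 4 points need at least 2 more groups (each remaining group adds at most 3) — so at least 3 groups are needed, and 3 is optimal.

3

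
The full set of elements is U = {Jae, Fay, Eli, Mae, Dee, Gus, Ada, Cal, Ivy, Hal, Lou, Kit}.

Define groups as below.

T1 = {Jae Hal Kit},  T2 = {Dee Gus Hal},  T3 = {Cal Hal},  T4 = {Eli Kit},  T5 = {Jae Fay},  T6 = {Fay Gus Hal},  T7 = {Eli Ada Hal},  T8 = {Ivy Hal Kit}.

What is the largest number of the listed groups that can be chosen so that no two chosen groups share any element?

3

T2, T4, T5 are pairwise disjoint (T2={Dee,Gus,Hal}; T4={Eli,Kit}; T5={Jae,Fay}).
Every remaining group overlaps one of these, and no 4 of the listed groups are pairwise disjoint, so 3 is the maximum.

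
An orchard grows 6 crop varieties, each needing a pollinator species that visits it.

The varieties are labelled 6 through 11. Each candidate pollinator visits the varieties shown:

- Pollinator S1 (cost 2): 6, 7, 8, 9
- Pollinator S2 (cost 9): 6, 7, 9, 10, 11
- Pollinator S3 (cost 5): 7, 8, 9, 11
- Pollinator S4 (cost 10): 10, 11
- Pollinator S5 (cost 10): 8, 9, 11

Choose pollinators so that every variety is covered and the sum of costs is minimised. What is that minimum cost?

S1, S2 together cover every variety (S1 ∪ S2 = {6, 7, 8, 9, 10, 11}); total cost 2 + 9 = 11.
No covering selection has total cost below 11.

11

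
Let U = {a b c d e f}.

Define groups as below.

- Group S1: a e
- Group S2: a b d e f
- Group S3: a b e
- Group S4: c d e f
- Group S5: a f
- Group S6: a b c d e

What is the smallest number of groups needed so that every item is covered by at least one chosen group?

S4 and S6 cover everything between them: the union {a, b, c, d, e, f} is all of U.
No single group has all 6 items (the largest, S2, has 5), so 2 is optimal.

2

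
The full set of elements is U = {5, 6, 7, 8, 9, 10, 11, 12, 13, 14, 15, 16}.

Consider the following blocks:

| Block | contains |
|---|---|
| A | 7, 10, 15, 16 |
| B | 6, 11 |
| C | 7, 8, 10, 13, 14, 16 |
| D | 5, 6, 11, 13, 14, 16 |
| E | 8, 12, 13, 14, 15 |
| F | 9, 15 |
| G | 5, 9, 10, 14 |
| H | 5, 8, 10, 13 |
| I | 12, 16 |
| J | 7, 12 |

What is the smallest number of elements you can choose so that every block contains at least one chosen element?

The 4 elements {9, 10, 11, 12} hit every block.
The blocks B, F, H, J are pairwise disjoint, so any hitting set needs a separate element for each — at least 4. Hence 4 is optimal.

4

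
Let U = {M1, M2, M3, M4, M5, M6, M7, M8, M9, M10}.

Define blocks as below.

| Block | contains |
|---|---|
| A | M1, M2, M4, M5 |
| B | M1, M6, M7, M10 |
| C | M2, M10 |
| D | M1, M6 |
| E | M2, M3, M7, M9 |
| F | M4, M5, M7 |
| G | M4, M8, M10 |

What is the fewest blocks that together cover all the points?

A, B, E, and G cover everything between them: the union {M1, M2, M3, M4, M5, M6, M7, M8, M9, M10} is all of U.
No 3 of the 7 blocks cover everything (all 35 combinations miss at least one point), so 4 is optimal.

4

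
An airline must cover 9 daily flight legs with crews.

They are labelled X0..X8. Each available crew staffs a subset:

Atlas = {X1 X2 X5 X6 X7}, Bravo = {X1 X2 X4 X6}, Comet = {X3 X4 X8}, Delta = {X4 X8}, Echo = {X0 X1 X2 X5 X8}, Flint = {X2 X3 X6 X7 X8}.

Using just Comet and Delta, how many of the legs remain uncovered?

6

Union of Comet, Delta = {X3, X4, X8}.
Not covered: X0, X1, X2, X5, X6, X7 — 6 legs.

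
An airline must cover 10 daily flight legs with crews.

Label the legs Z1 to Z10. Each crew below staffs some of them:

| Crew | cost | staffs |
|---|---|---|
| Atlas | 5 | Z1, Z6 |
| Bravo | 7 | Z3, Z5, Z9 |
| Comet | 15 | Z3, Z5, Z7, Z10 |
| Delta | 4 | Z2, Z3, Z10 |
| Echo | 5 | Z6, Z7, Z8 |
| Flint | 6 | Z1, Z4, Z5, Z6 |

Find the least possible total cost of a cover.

22

Bravo, Delta, Echo, Flint together cover every leg (Bravo ∪ Delta ∪ Echo ∪ Flint = {Z1, Z2, Z3, Z4, Z5, Z6, Z7, Z8, Z9, Z10}); total cost 7 + 4 + 5 + 6 = 22.
No covering selection has total cost below 22.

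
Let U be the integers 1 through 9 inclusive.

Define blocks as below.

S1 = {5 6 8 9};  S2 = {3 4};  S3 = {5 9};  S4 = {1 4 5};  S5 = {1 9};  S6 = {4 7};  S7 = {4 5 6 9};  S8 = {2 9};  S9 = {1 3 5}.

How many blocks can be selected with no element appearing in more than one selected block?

S6, S8, S9 are pairwise disjoint (S6={4,7}; S8={2,9}; S9={1,3,5}).
Every remaining block overlaps one of these, and no 4 of the listed blocks are pairwise disjoint, so 3 is the maximum.

3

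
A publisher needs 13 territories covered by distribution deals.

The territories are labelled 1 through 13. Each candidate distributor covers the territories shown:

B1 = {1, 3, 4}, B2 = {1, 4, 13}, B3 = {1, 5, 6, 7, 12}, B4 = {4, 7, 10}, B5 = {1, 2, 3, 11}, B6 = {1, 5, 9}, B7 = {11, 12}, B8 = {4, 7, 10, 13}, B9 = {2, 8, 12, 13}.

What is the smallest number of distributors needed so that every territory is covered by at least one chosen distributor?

5

B3 and B4 and B5 and B6 and B9 together: B3 ∪ B4 ∪ B5 ∪ B6 ∪ B9 = {1, 2, 3, 4, 5, 6, 7, 8, 9, 10, 11, 12, 13} — every territory is covered.
No 4 of the 9 distributors cover everything (all 126 combinations miss at least one territory), so 5 is optimal.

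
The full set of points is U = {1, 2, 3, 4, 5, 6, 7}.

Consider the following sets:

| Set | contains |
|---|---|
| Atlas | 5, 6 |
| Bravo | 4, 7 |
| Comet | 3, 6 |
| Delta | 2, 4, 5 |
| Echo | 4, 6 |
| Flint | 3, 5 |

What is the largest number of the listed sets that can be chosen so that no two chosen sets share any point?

2

Bravo, Flint are pairwise disjoint (Bravo={4,7}; Flint={3,5}).
Every remaining set overlaps one of these, and no 3 of the listed sets are pairwise disjoint, so 2 is the maximum.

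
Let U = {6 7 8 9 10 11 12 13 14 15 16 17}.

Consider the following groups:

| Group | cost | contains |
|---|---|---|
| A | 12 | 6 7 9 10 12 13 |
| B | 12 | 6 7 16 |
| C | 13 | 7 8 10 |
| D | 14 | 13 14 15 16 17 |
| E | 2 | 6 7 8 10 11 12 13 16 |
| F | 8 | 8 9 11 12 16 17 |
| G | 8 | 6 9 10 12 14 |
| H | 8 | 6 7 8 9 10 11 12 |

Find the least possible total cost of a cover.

22

D, H together cover every element (D ∪ H = {6, 7, 8, 9, 10, 11, 12, 13, 14, 15, 16, 17}); total cost 14 + 8 = 22.
The greedy pick E, F, D costs 24; no covering selection beats 22.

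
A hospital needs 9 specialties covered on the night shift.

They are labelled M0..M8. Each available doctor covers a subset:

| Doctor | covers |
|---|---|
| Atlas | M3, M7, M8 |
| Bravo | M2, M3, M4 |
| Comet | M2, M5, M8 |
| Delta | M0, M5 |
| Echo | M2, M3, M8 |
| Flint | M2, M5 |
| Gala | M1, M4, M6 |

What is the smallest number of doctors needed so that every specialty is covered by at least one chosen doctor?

Atlas and Delta and Flint and Gala together: Atlas ∪ Delta ∪ Flint ∪ Gala = {M0, M1, M2, M3, M4, M5, M6, M7, M8} — every specialty is covered.
Only Delta contains M0, so Delta is forced; the remaining 7 specialties need at least 3 more doctors (each remaining doctor adds at most 3) — so at least 4 doctors are needed, and 4 is optimal.

4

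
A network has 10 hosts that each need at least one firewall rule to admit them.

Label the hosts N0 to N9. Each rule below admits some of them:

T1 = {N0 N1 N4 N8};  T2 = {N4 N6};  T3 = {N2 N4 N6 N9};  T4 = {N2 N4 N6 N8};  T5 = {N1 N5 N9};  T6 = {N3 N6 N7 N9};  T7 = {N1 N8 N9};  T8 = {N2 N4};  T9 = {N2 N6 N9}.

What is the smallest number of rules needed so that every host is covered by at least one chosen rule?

4

Take {T1, T3, T5, T6}. Their union is {N0, N1, N2, N3, N4, N5, N6, N7, N8, N9}, which is all 10 hosts.
No 3 of the 9 rules cover everything (all 84 combinations miss at least one host), so 4 is optimal.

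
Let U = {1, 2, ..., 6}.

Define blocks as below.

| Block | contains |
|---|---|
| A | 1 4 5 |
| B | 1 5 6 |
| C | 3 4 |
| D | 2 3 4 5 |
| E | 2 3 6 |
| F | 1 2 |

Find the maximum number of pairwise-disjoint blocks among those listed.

2

A, E are pairwise disjoint (A={1,4,5}; E={2,3,6}).
Every remaining block overlaps one of these, and no 3 of the listed blocks are pairwise disjoint, so 2 is the maximum.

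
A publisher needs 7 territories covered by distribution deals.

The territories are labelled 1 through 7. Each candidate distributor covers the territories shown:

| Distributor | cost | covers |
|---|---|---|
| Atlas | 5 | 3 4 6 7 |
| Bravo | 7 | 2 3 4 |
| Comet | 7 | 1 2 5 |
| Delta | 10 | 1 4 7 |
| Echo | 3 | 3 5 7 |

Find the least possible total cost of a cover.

12

Atlas, Comet together cover every territory (Atlas ∪ Comet = {1, 2, 3, 4, 5, 6, 7}); total cost 5 + 7 = 12.
The greedy pick Echo, Atlas, Comet costs 15; no covering selection beats 12.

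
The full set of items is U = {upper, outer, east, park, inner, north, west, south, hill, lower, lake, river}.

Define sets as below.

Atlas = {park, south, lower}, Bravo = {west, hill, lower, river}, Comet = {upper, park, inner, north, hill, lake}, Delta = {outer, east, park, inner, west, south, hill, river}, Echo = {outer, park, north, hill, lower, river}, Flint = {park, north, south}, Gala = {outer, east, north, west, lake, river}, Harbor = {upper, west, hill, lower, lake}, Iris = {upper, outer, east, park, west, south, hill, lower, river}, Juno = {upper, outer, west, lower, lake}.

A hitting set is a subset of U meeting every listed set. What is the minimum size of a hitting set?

2

Take H = {park, west}. Each listed set contains at least one of these, so H is a hitting set of size 2.
The sets Atlas, Gala are pairwise disjoint, so any hitting set needs a separate item for each — at least 2. Hence 2 is optimal.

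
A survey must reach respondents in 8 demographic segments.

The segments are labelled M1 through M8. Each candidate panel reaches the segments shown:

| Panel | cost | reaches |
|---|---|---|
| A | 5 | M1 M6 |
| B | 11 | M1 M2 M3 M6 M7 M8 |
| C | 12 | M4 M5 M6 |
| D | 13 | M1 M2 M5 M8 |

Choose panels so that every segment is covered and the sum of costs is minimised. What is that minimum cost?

B, C together cover every segment (B ∪ C = {M1, M2, M3, M4, M5, M6, M7, M8}); total cost 11 + 12 = 23.
No covering selection has total cost below 23.

23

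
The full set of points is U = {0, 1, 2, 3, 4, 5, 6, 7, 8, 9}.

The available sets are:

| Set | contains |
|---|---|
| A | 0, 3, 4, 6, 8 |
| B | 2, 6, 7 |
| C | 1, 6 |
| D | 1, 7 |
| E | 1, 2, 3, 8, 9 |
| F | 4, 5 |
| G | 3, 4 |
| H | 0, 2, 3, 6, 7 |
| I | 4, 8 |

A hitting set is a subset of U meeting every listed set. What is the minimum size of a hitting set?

3

The 3 points {1, 4, 6} hit every set.
No choice of 2 points meets every set, so 3 is the minimum.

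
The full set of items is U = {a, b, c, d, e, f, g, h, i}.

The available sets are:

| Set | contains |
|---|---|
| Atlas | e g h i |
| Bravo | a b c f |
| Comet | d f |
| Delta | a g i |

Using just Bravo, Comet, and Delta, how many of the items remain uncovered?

Union of Bravo, Comet, Delta = {a, b, c, d, f, g, i}.
Not covered: e, h — 2 items.

2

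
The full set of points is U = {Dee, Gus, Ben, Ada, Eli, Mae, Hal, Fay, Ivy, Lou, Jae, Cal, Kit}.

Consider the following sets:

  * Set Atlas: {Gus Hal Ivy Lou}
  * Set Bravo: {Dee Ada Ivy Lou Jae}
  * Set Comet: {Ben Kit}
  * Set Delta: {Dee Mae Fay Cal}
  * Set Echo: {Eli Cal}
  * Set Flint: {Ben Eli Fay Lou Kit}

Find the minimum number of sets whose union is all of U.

4

Atlas, Bravo, Delta, and Flint cover everything between them: the union {Dee, Gus, Ben, Ada, Eli, Mae, Hal, Fay, Ivy, Lou, Jae, Cal, Kit} is all of U.
Only Atlas contains Gus, so Atlas is forced; the remaining 9 points need at least 3 more sets (each remaining set adds at most 4) — so at least 4 sets are needed, and 4 is optimal.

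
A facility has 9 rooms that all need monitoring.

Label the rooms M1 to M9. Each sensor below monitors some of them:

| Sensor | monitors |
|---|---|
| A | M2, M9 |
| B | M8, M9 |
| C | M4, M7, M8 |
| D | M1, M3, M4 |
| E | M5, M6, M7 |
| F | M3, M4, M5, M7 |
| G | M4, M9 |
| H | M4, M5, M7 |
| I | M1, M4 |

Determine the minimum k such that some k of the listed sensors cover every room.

4

A and B and D and E together: A ∪ B ∪ D ∪ E = {M1, M2, M3, M4, M5, M6, M7, M8, M9} — every room is covered.
No 3 of the 9 sensors cover everything (all 84 combinations miss at least one room), so 4 is optimal.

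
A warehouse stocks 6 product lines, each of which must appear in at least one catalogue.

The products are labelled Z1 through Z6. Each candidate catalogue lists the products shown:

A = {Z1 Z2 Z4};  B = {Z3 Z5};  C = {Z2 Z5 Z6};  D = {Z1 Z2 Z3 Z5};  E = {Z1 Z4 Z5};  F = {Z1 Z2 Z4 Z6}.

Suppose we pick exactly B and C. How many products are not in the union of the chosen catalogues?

2

Union of B, C = {Z2, Z3, Z5, Z6}.
Not covered: Z1, Z4 — 2 products.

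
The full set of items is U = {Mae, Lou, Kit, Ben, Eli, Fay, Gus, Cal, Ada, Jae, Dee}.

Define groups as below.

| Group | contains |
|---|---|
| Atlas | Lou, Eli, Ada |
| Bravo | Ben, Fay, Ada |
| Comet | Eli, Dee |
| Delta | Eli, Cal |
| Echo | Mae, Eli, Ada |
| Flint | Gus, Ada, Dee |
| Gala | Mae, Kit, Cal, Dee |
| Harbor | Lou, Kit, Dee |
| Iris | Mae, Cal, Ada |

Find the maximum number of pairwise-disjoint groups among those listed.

Bravo, Delta, Harbor are pairwise disjoint (Bravo={Ben,Fay,Ada}; Delta={Eli,Cal}; Harbor={Lou,Kit,Dee}).
Every remaining group overlaps one of these, and no 4 of the listed groups are pairwise disjoint, so 3 is the maximum.

3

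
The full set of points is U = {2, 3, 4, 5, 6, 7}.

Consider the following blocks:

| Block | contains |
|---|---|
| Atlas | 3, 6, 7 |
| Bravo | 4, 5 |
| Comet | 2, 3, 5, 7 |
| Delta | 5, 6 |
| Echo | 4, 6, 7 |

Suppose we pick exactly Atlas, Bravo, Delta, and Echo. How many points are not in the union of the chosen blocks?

Union of Atlas, Bravo, Delta, Echo = {3, 4, 5, 6, 7}.
Not covered: 2 — 1 point.

1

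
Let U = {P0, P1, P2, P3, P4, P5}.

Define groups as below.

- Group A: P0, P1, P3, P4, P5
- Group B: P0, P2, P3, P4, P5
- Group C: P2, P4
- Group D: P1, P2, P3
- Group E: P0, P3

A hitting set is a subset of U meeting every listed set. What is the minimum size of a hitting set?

2

Take H = {P3, P4}. Each listed group contains at least one of these, so H is a hitting set of size 2.
The groups C, E are pairwise disjoint, so any hitting set needs a separate point for each — at least 2. Hence 2 is optimal.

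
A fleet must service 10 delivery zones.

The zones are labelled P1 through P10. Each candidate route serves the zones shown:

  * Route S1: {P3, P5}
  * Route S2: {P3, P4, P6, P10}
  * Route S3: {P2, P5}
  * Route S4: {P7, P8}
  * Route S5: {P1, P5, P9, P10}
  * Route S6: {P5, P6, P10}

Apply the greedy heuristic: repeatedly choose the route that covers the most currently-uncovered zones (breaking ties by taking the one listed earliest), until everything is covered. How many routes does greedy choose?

4

Greedy: pick S2 (covers 4 new) → pick S5 (covers 3 new) → pick S4 (covers 2 new) → pick S3 (covers 1 new). Total picks: 4.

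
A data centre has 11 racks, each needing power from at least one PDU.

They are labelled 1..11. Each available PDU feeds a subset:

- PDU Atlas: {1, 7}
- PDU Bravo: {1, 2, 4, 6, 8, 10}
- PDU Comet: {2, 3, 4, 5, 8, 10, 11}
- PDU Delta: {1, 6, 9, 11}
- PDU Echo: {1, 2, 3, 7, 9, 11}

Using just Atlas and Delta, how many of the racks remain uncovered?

6

Union of Atlas, Delta = {1, 6, 7, 9, 11}.
Not covered: 2, 3, 4, 5, 8, 10 — 6 racks.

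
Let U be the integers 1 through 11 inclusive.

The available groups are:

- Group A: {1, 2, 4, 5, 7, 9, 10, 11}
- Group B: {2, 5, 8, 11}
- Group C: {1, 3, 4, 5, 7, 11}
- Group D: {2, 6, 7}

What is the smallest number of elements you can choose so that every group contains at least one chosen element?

Take H = {2, 11}. Each listed group contains at least one of these, so H is a hitting set of size 2.
No single element lies in every group, so at least 2 are needed and 2 is optimal.

2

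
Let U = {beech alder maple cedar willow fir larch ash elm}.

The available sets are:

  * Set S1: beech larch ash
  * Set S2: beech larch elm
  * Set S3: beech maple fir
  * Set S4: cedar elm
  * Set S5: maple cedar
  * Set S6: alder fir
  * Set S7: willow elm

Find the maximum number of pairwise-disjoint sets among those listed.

S1, S5, S6, S7 are pairwise disjoint (S1={beech,larch,ash}; S5={maple,cedar}; S6={alder,fir}; S7={willow,elm}).
Every remaining set overlaps one of these, and no 5 of the listed sets are pairwise disjoint, so 4 is the maximum.

4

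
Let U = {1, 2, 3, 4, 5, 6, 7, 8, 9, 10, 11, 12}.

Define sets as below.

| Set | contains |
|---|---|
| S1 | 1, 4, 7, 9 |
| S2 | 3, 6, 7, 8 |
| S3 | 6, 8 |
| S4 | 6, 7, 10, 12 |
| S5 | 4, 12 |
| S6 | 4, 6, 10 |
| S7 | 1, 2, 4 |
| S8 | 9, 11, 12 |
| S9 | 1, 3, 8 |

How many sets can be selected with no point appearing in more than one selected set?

3

S3, S7, S8 are pairwise disjoint (S3={6,8}; S7={1,2,4}; S8={9,11,12}).
Every remaining set overlaps one of these, and no 4 of the listed sets are pairwise disjoint, so 3 is the maximum.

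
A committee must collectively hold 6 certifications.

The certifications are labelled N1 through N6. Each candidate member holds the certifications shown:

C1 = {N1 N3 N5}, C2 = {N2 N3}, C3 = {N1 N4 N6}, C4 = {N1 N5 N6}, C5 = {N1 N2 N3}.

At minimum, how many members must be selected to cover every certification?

C3 and C4 and C5 together: C3 ∪ C4 ∪ C5 = {N1, N2, N3, N4, N5, N6} — every certification is covered.
Only C3 contains N4, so C3 is forced; the remaining 3 certifications need at least 2 more members (each remaining member adds at most 2) — so at least 3 members are needed, and 3 is optimal.

3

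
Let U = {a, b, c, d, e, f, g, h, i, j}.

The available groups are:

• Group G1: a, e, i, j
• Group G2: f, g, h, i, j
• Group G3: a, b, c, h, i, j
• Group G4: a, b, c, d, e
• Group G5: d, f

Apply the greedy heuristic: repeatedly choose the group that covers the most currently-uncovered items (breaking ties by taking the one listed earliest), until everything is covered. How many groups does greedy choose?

Greedy: pick G3 (covers 6 new) → pick G2 (covers 2 new) → pick G4 (covers 2 new). Total picks: 3.
(The true minimum cover uses only 2 groups, so greedy is not optimal here.)

3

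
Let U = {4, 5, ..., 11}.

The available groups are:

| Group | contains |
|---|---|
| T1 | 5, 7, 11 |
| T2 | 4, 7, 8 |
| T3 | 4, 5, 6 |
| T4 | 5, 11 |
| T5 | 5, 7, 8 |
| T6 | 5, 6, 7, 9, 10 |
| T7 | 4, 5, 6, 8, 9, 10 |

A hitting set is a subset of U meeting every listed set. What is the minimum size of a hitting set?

Take H = {5, 8}. Each listed group contains at least one of these, so H is a hitting set of size 2.
The groups T2, T4 are pairwise disjoint, so any hitting set needs a separate item for each — at least 2. Hence 2 is optimal.

2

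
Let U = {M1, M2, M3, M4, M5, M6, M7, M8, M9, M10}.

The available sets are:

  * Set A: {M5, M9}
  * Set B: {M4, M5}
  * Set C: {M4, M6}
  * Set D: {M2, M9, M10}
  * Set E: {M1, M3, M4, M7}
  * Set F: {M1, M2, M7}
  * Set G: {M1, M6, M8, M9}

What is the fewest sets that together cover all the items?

B, D, E, and G cover everything between them: the union {M1, M2, M3, M4, M5, M6, M7, M8, M9, M10} is all of U.
No 3 of the 7 sets cover everything (all 35 combinations miss at least one item), so 4 is optimal.

4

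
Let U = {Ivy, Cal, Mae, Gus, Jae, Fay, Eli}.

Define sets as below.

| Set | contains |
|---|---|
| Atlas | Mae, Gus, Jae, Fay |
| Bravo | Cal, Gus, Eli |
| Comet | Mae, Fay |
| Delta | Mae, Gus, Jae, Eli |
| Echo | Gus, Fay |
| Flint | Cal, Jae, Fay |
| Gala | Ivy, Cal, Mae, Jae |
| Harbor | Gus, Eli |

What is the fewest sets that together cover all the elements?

3

Atlas, Delta, and Gala cover everything between them: the union {Ivy, Cal, Mae, Gus, Jae, Fay, Eli} is all of U.
Only Gala contains Ivy, so Gala is forced; the remaining 3 elements need at least 2 more sets (each remaining set adds at most 2) — so at least 3 sets are needed, and 3 is optimal.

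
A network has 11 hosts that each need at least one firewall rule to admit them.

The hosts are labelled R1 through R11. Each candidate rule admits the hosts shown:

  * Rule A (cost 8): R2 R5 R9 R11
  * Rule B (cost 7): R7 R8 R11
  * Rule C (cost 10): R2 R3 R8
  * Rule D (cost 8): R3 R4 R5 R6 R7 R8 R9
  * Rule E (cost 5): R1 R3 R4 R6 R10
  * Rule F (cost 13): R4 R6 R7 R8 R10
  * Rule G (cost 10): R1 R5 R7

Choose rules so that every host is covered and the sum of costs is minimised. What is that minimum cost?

A, B, E together cover every host (A ∪ B ∪ E = {R1, R2, R3, R4, R5, R6, R7, R8, R9, R10, R11}); total cost 8 + 7 + 5 = 20.
No covering selection has total cost below 20.

20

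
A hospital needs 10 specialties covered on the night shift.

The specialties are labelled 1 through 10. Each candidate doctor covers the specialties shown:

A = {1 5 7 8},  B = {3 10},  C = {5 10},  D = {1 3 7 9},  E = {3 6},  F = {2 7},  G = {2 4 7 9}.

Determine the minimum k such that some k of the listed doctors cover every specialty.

Take {A, C, E, G}. Their union is {1, 2, 3, 4, 5, 6, 7, 8, 9, 10}, which is all 10 specialties.
No 3 of the 7 doctors cover everything (all 35 combinations miss at least one specialty), so 4 is optimal.

4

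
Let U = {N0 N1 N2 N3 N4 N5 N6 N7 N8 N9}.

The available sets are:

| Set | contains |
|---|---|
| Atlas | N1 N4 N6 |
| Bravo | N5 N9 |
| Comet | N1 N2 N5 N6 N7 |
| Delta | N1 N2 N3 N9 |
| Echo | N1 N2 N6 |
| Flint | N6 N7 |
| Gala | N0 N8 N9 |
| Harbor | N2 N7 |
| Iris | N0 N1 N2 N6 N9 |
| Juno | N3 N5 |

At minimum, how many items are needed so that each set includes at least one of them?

4

Take H = {N0, N2, N5, N6}. Each listed set contains at least one of these, so H is a hitting set of size 4.
The sets Atlas, Gala, Harbor, Juno are pairwise disjoint, so any hitting set needs a separate item for each — at least 4. Hence 4 is optimal.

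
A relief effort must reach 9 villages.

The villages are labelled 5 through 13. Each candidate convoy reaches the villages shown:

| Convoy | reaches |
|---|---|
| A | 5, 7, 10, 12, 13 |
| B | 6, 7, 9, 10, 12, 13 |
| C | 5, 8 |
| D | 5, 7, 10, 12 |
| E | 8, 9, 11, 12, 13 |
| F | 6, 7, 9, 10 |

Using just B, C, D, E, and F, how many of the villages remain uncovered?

Union of B, C, D, E, F = {5, 6, 7, 8, 9, 10, 11, 12, 13} — that's every village, so 0 are uncovered.

0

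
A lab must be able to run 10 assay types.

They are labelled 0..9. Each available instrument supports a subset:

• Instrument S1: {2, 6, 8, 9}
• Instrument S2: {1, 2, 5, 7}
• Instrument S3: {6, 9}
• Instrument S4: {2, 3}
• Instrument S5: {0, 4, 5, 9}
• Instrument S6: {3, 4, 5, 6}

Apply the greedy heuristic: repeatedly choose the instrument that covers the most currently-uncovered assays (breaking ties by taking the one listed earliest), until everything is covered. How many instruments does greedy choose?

Greedy: pick S1 (covers 4 new) → pick S2 (covers 3 new) → pick S5 (covers 2 new) → pick S4 (covers 1 new). Total picks: 4.

4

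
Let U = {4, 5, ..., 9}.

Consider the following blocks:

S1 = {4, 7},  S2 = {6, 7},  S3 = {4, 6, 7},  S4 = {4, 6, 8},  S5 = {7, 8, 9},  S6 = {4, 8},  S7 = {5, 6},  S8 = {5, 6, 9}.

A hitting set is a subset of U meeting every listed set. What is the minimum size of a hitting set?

3

Take H = {6, 7, 8}. Each listed block contains at least one of these, so H is a hitting set of size 3.
No choice of 2 items meets every block, so 3 is the minimum.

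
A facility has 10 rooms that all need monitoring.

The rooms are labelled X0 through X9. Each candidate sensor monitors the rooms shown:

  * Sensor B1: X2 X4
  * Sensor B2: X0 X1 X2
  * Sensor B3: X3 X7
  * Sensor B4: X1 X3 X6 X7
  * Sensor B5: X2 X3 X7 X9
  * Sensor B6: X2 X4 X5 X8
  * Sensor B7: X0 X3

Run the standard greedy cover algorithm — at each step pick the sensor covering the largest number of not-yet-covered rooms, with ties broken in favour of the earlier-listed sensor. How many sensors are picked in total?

4

Greedy: pick B4 (covers 4 new) → pick B6 (covers 4 new) → pick B2 (covers 1 new) → pick B5 (covers 1 new). Total picks: 4.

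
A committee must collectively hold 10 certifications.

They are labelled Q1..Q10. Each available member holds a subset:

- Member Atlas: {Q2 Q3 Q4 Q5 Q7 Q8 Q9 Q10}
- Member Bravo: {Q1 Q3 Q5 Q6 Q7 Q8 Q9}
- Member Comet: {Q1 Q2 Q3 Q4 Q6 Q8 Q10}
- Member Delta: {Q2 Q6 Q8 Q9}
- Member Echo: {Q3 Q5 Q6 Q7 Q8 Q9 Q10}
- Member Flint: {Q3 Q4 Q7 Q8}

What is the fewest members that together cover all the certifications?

Take {Atlas, Bravo}. Their union is {Q1, Q2, Q3, Q4, Q5, Q6, Q7, Q8, Q9, Q10}, which is all 10 certifications.
No single member has all 10 certifications (the largest, Atlas, has 8), so 2 is optimal.

2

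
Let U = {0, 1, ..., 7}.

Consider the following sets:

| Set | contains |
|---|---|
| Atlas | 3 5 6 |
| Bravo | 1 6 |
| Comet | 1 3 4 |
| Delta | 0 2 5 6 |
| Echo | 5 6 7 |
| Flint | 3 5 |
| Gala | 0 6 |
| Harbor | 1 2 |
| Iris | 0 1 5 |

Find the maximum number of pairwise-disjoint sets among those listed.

Flint, Gala, Harbor are pairwise disjoint (Flint={3,5}; Gala={0,6}; Harbor={1,2}).
Every remaining set overlaps one of these, and no 4 of the listed sets are pairwise disjoint, so 3 is the maximum.

3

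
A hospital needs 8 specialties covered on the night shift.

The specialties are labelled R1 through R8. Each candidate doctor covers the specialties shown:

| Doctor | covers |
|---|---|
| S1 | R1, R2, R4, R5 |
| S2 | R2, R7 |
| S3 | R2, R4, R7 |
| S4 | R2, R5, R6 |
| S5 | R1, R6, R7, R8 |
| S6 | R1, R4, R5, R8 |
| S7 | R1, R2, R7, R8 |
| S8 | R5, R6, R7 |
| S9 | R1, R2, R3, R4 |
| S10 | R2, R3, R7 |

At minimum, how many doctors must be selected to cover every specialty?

3

S4 and S6 and S10 together: S4 ∪ S6 ∪ S10 = {R1, R2, R3, R4, R5, R6, R7, R8} — every specialty is covered.
No 2 of the 10 doctors cover everything (all 45 combinations miss at least one specialty), so 3 is optimal.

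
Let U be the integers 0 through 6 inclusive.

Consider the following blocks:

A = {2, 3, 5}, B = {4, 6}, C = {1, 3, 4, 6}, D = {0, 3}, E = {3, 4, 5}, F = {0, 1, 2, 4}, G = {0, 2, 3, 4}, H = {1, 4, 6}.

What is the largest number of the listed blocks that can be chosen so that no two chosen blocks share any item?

2

A, H are pairwise disjoint (A={2,3,5}; H={1,4,6}).
Every remaining block overlaps one of these, and no 3 of the listed blocks are pairwise disjoint, so 2 is the maximum.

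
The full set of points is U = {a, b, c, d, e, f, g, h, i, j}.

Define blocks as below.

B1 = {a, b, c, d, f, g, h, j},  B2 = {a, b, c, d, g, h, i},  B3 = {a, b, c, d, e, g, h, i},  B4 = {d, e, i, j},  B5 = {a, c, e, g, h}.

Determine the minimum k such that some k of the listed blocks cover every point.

2

B1 and B4 cover everything between them: the union {a, b, c, d, e, f, g, h, i, j} is all of U.
No single block has all 10 points (the largest, B1, has 8), so 2 is optimal.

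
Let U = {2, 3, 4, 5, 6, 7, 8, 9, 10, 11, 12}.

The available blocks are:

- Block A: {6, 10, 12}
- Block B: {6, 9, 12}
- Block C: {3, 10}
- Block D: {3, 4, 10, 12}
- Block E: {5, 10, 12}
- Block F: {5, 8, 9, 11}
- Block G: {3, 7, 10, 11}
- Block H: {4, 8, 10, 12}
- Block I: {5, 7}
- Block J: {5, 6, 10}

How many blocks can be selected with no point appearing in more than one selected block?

B, C, I are pairwise disjoint (B={6,9,12}; C={3,10}; I={5,7}).
Every remaining block overlaps one of these, and no 4 of the listed blocks are pairwise disjoint, so 3 is the maximum.

3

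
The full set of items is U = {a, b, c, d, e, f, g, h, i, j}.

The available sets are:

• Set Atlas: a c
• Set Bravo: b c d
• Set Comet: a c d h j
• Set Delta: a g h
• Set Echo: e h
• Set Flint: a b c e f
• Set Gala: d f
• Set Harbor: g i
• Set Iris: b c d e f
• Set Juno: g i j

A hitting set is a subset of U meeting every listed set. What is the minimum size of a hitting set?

Take T = {c, f, g, h}. Each listed set contains at least one of these, so T is a hitting set of size 4.
The sets Atlas, Echo, Gala, Juno are pairwise disjoint, so any hitting set needs a separate item for each — at least 4. Hence 4 is optimal.

4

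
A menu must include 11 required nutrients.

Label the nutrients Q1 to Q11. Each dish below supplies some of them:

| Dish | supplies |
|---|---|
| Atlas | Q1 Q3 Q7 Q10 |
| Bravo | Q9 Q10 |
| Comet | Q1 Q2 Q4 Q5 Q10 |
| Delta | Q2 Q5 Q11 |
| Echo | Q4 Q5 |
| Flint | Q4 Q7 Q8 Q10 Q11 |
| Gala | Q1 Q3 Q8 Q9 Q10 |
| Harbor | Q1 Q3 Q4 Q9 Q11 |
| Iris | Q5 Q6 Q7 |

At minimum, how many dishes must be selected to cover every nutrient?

4

Take {Comet, Gala, Harbor, Iris}. Their union is {Q1, Q2, Q3, Q4, Q5, Q6, Q7, Q8, Q9, Q10, Q11}, which is all 11 nutrients.
No 3 of the 9 dishes cover everything (all 84 combinations miss at least one nutrient), so 4 is optimal.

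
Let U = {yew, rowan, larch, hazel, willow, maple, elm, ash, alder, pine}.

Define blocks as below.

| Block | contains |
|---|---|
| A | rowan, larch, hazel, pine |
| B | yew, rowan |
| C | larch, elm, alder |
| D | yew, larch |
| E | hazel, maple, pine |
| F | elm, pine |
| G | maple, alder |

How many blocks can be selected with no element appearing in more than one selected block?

D, F, G are pairwise disjoint (D={yew,larch}; F={elm,pine}; G={maple,alder}).
Every remaining block overlaps one of these, and no 4 of the listed blocks are pairwise disjoint, so 3 is the maximum.

3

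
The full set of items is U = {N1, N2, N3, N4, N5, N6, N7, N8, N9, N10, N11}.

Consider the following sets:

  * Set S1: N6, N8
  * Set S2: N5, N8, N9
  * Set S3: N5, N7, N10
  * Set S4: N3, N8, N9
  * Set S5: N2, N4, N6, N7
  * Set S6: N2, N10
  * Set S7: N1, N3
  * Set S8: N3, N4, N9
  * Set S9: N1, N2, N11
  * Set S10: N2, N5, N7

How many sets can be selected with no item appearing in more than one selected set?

4

S1, S3, S8, S9 are pairwise disjoint (S1={N6,N8}; S3={N5,N7,N10}; S8={N3,N4,N9}; S9={N1,N2,N11}).
Every remaining set overlaps one of these, and no 5 of the listed sets are pairwise disjoint, so 4 is the maximum.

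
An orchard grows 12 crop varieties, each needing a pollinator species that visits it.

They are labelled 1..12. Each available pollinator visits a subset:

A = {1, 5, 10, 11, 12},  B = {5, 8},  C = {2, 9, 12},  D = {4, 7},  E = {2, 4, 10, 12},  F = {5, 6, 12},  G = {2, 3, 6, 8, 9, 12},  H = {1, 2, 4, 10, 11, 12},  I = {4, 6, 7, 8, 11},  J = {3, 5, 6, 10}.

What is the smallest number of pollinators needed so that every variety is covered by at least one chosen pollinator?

Take {A, G, I}. Their union is {1, 2, 3, 4, 5, 6, 7, 8, 9, 10, 11, 12}, which is all 12 varieties.
No 2 of the 10 pollinators cover everything (all 45 combinations miss at least one variety), so 3 is optimal.

3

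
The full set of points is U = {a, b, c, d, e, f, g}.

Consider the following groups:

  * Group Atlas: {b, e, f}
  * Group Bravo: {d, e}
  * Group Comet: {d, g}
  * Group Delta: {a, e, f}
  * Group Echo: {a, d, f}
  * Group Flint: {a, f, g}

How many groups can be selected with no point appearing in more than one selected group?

2

Comet, Delta are pairwise disjoint (Comet={d,g}; Delta={a,e,f}).
Every remaining group overlaps one of these, and no 3 of the listed groups are pairwise disjoint, so 2 is the maximum.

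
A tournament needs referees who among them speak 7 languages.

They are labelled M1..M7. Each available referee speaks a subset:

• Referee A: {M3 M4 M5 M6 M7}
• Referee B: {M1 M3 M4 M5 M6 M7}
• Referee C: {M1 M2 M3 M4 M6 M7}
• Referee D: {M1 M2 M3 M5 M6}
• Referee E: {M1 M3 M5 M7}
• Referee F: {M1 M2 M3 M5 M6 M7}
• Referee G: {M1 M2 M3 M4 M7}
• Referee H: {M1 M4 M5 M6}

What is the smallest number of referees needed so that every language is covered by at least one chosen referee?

2

Take {B, F}. Their union is {M1, M2, M3, M4, M5, M6, M7}, which is all 7 languages.
No single referee has all 7 languages (the largest, B, has 6), so 2 is optimal.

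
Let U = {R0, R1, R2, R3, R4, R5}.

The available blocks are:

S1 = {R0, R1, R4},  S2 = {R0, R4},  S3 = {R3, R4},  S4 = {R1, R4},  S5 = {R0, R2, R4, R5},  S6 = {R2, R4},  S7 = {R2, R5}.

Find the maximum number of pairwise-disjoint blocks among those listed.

S3, S7 are pairwise disjoint (S3={R3,R4}; S7={R2,R5}).
Every remaining block overlaps one of these, and no 3 of the listed blocks are pairwise disjoint, so 2 is the maximum.

2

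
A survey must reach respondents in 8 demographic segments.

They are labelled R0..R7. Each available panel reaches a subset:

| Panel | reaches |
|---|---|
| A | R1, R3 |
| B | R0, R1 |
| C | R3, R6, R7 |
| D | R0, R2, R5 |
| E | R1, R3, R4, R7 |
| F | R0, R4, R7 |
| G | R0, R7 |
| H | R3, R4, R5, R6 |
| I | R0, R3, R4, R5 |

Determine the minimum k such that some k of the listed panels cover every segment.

3

D and E and H together: D ∪ E ∪ H = {R0, R1, R2, R3, R4, R5, R6, R7} — every segment is covered.
Only D contains R2, so D is forced; the remaining 5 segments need at least 2 more panels (each remaining panel adds at most 4) — so at least 3 panels are needed, and 3 is optimal.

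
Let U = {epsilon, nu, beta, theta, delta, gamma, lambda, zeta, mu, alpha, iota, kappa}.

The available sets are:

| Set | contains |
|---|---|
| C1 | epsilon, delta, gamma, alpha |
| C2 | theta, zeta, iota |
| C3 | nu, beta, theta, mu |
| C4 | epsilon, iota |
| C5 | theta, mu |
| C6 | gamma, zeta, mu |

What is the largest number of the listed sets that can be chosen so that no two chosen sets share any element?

2

C4, C5 are pairwise disjoint (C4={epsilon,iota}; C5={theta,mu}).
Every remaining set overlaps one of these, and no 3 of the listed sets are pairwise disjoint, so 2 is the maximum.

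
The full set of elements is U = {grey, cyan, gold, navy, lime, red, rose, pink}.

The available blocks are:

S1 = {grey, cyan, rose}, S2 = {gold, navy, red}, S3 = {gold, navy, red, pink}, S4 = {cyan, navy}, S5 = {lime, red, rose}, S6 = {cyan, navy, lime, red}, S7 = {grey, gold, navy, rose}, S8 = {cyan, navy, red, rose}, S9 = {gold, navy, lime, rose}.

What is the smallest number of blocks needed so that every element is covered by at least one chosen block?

S3 and S6 and S7 together: S3 ∪ S6 ∪ S7 = {grey, cyan, gold, navy, lime, red, rose, pink} — every element is covered.
Only S3 contains pink, so S3 is forced; the remaining 4 elements need at least 2 more blocks (each remaining block adds at most 3) — so at least 3 blocks are needed, and 3 is optimal.

3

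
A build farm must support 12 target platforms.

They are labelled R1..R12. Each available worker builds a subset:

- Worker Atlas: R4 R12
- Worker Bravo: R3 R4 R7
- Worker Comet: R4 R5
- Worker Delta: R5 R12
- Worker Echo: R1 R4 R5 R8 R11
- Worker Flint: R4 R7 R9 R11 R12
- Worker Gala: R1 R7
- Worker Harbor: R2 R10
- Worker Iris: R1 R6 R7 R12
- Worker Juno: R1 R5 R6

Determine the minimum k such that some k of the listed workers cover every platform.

5

Bravo and Echo and Flint and Harbor and Juno together: Bravo ∪ Echo ∪ Flint ∪ Harbor ∪ Juno = {R1, R2, R3, R4, R5, R6, R7, R8, R9, R10, R11, R12} — every platform is covered.
No 4 of the 10 workers cover everything (all 210 combinations miss at least one platform), so 5 is optimal.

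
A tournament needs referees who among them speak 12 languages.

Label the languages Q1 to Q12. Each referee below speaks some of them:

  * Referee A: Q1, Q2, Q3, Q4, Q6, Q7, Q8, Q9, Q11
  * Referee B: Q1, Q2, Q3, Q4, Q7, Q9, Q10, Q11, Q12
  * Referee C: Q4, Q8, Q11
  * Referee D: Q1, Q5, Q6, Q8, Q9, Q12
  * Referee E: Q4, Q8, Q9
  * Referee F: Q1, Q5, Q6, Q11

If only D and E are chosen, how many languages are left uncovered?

5

Union of D, E = {Q1, Q4, Q5, Q6, Q8, Q9, Q12}.
Not covered: Q2, Q3, Q7, Q10, Q11 — 5 languages.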